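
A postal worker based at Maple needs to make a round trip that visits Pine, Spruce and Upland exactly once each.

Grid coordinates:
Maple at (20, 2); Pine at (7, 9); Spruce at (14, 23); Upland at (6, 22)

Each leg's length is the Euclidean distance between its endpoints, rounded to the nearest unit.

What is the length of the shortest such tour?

Minimum total distance: 58.

There are 3 distinct closed tours to check (reversals are equivalent).
Maple → Pine → Spruce → Upland → Maple: 15+16+8+24 = 63
Maple → Pine → Upland → Spruce → Maple: 15+13+8+22 = 58
Maple → Spruce → Pine → Upland → Maple: 22+16+13+24 = 75
The minimum is 58.
One optimal route: Maple → Pine → Upland → Spruce → Maple (or its reverse).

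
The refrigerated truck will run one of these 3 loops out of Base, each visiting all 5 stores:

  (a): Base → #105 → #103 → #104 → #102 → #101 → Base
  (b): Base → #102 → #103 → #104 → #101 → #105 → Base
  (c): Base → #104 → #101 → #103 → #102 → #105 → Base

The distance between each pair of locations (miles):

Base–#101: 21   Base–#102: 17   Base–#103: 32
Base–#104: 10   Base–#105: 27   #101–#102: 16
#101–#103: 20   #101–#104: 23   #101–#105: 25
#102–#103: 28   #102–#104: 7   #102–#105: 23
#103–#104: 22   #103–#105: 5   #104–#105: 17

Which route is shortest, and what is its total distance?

98 miles — (a) is the shortest.

(a): 27 + 5 + 22 + 7 + 16 + 21 = 98
(b): 17 + 28 + 22 + 23 + 25 + 27 = 142
(c): 10 + 23 + 20 + 28 + 23 + 27 = 131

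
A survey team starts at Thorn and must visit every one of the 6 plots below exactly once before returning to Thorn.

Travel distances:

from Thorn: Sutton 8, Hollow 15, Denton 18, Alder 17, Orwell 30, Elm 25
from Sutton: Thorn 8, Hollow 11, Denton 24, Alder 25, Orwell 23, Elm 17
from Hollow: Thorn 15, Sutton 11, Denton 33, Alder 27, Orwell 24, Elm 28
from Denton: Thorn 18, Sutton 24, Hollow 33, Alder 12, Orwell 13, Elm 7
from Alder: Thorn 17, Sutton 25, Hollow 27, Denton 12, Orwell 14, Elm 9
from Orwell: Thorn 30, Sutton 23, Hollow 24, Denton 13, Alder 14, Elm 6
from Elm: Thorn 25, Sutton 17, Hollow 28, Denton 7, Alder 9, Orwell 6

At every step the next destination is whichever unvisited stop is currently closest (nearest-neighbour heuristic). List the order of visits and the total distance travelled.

Total distance 85 via the nearest-neighbour route Thorn → Sutton → Hollow → Orwell → Elm → Denton → Alder → Thorn.

At Thorn the remaining stops are Sutton 8, Hollow 15, Alder 17, Denton 18, Elm 25, Orwell 30; go to Sutton.
At Sutton the remaining stops are Hollow 11, Elm 17, Orwell 23, Denton 24, Alder 25; go to Hollow.
At Hollow the remaining stops are Orwell 24, Alder 27, Elm 28, Denton 33; go to Orwell.
At Orwell the remaining stops are Elm 6, Denton 13, Alder 14; go to Elm.
At Elm the remaining stops are Denton 7, Alder 9; go to Denton.
At Denton the remaining stops are Alder 12; go to Alder.
Return Alder→Thorn: 17.
Total = 8 + 11 + 24 + 6 + 7 + 12 + 17 = 85.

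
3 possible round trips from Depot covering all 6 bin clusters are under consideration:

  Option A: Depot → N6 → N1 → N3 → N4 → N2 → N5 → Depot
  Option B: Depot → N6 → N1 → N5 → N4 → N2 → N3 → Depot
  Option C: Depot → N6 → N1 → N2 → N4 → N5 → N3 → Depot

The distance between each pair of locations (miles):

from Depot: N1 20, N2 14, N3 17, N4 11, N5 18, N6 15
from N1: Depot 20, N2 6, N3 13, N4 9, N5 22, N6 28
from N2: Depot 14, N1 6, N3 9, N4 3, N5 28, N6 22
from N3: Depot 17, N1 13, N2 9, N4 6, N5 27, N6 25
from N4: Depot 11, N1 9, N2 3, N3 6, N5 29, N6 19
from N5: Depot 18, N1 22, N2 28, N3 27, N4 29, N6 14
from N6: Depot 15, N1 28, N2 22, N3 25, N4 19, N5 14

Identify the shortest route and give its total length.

Option A: 15 + 28 + 13 + 6 + 3 + 28 + 18 = 111
Option B: 15 + 28 + 22 + 29 + 3 + 9 + 17 = 123
Option C: 15 + 28 + 6 + 3 + 29 + 27 + 17 = 125

Shortest is Option A, total 111 miles.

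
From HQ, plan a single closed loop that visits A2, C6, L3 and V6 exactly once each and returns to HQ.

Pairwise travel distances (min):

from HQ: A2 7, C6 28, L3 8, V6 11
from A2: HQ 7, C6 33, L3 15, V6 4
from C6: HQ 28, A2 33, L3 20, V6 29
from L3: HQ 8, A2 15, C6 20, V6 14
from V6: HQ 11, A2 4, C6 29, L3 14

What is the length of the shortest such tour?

Minimum total distance: 68 min.

HQ-A2-C6-L3-V6-HQ: 7+33+20+14+11 = 85
HQ-A2-C6-V6-L3-HQ: 7+33+29+14+8 = 91
HQ-A2-L3-C6-V6-HQ: 7+15+20+29+11 = 82
HQ-A2-L3-V6-C6-HQ: 7+15+14+29+28 = 93
HQ-A2-V6-C6-L3-HQ: 7+4+29+20+8 = 68
HQ-A2-V6-L3-C6-HQ: 7+4+14+20+28 = 73
HQ-C6-A2-L3-V6-HQ: 28+33+15+14+11 = 101
HQ-C6-A2-V6-L3-HQ: 28+33+4+14+8 = 87
HQ-C6-L3-A2-V6-HQ: 28+20+15+4+11 = 78
HQ-C6-V6-A2-L3-HQ: 28+29+4+15+8 = 84
HQ-L3-A2-C6-V6-HQ: 8+15+33+29+11 = 96
HQ-L3-C6-A2-V6-HQ: 8+20+33+4+11 = 76
The minimum is 68.
One optimal route: HQ → A2 → V6 → C6 → L3 → HQ (or its reverse).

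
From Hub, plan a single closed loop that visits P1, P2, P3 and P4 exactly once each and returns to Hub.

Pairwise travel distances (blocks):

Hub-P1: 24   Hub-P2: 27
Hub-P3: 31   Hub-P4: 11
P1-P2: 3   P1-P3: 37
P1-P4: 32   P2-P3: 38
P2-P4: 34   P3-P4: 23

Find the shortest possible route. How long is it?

Shortest round trip = 99 blocks.

With 4 stops there are 4!/2 = 12 distinct round trips (a route and its reverse cost the same).
Hub→P1→P2→P3→P4→Hub: 24+3+38+23+11 = 99
Hub→P1→P2→P4→P3→Hub: 24+3+34+23+31 = 115
Hub→P1→P3→P2→P4→Hub: 24+37+38+34+11 = 144
Hub→P1→P3→P4→P2→Hub: 24+37+23+34+27 = 145
Hub→P1→P4→P2→P3→Hub: 24+32+34+38+31 = 159
Hub→P1→P4→P3→P2→Hub: 24+32+23+38+27 = 144
Hub→P2→P1→P3→P4→Hub: 27+3+37+23+11 = 101
Hub→P2→P1→P4→P3→Hub: 27+3+32+23+31 = 116
Hub→P2→P3→P1→P4→Hub: 27+38+37+32+11 = 145
Hub→P2→P4→P1→P3→Hub: 27+34+32+37+31 = 161
Hub→P3→P1→P2→P4→Hub: 31+37+3+34+11 = 116
Hub→P3→P2→P1→P4→Hub: 31+38+3+32+11 = 115
The minimum is 99.
One optimal route: Hub → P1 → P2 → P3 → P4 → Hub (or its reverse).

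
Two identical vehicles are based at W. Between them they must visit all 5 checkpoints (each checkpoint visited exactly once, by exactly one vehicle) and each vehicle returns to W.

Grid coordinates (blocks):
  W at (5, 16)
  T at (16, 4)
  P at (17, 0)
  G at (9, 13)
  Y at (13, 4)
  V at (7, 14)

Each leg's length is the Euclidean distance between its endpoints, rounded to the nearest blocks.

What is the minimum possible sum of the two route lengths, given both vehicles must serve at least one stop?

Check every non-empty split of the stops between the two vehicles; for each half take its own optimal tour:
  {T} + {P, G, Y, V}: 32 + 40 = 72
  {P} + {T, G, Y, V}: 40 + 33 = 73
  {T, P} + {G, Y, V}: 40 + 29 = 69
  {G} + {T, P, Y, V}: 10 + 40 = 50
  {T, G} + {P, Y, V}: 32 + 40 = 72
  {P, G} + {T, Y, V}: 40 + 33 = 73
  … (15 splits in total)
  {T, P, G, Y} + {V}: 40 + 6 = 46  ← best
Best: vehicle 1 W → G → T → P → Y → W = 40; vehicle 2 W → V → W = 6; combined 46.

Minimum combined distance: 46 blocks.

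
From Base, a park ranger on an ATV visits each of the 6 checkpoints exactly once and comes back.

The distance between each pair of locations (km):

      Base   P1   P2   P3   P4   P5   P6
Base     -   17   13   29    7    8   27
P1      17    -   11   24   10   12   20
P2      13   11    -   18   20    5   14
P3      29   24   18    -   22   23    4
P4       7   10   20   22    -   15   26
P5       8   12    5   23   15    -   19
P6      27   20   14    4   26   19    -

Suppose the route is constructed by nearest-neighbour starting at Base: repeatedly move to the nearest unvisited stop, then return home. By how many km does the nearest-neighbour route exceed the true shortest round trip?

13 km longer than the optimal tour.

From Base: P4=7, P5=8, P2=13, P1=17, P6=27, P3=29 → choose P4 (7).
From P4: P1=10, P5=15, P2=20, P3=22, P6=26 → choose P1 (10).
From P1: P2=11, P5=12, P6=20, P3=24 → choose P2 (11).
From P2: P5=5, P6=14, P3=18 → choose P5 (5).
From P5: P6=19, P3=23 → choose P6 (19).
From P6: P3=4 → choose P3 (4).
NN route Base → P4 → P1 → P2 → P5 → P6 → P3 → Base costs 85.
Optimal: Base → P4 → P1 → P3 → P6 → P2 → P5 → Base costs 72 (by enumerating all 360 distinct tours).
Excess = 85 − 72 = 13.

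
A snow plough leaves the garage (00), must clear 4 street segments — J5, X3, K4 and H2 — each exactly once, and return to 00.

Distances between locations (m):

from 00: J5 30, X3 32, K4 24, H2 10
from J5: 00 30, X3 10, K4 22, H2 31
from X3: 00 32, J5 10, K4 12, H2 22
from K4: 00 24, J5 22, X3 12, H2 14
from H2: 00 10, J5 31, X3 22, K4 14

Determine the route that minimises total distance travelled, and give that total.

76 m — the shortest possible round trip.

There are 12 distinct closed tours to check (reversals are equivalent).
00→J5→X3→K4→H2→00: 30+10+12+14+10 = 76
00→J5→X3→H2→K4→00: 30+10+22+14+24 = 100
00→J5→K4→X3→H2→00: 30+22+12+22+10 = 96
00→J5→K4→H2→X3→00: 30+22+14+22+32 = 120
00→J5→H2→X3→K4→00: 30+31+22+12+24 = 119
00→J5→H2→K4→X3→00: 30+31+14+12+32 = 119
00→X3→J5→K4→H2→00: 32+10+22+14+10 = 88
00→X3→J5→H2→K4→00: 32+10+31+14+24 = 111
00→X3→K4→J5→H2→00: 32+12+22+31+10 = 107
00→X3→H2→J5→K4→00: 32+22+31+22+24 = 131
00→K4→J5→X3→H2→00: 24+22+10+22+10 = 88
00→K4→X3→J5→H2→00: 24+12+10+31+10 = 87
The minimum is 76.
One optimal route: 00 → J5 → X3 → K4 → H2 → 00 (or its reverse).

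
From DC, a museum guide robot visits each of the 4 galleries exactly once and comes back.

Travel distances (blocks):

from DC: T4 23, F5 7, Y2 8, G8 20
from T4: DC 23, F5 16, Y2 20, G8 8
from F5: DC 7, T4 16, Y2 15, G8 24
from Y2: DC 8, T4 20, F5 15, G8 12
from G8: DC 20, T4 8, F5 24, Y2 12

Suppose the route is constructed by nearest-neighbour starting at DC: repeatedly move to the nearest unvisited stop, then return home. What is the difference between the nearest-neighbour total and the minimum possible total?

DC: F5=7, Y2=8, G8=20, T4=23 ⇒ F5
F5: Y2=15, T4=16, G8=24 ⇒ Y2
Y2: G8=12, T4=20 ⇒ G8
G8: T4=8 ⇒ T4
NN route DC → F5 → Y2 → G8 → T4 → DC costs 65.
Optimal: DC → F5 → T4 → G8 → Y2 → DC costs 51 (by enumerating all 12 distinct tours).
Excess = 65 − 51 = 14.

14 blocks longer than the optimal tour.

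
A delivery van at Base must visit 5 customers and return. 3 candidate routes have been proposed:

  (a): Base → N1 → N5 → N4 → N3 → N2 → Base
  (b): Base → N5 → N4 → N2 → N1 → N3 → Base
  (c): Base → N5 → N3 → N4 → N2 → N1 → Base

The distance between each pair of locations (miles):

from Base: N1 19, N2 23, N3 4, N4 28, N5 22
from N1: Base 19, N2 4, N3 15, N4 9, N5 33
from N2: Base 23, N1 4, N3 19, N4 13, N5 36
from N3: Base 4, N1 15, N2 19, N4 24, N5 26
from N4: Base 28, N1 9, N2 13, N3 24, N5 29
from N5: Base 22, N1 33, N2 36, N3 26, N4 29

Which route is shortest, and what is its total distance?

(a): 19 + 33 + 29 + 24 + 19 + 23 = 147
(b): 22 + 29 + 13 + 4 + 15 + 4 = 87
(c): 22 + 26 + 24 + 13 + 4 + 19 = 108

Shortest is (b), total 87 miles.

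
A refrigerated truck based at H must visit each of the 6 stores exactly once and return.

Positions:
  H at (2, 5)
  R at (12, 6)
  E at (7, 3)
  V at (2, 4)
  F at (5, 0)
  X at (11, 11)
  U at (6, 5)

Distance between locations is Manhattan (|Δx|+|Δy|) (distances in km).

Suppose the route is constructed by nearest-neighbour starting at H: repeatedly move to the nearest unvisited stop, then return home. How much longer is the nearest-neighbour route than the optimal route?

H: V=1, U=4, E=7, F=8, R=11, X=15 ⇒ V
V: U=5, E=6, F=7, R=12, X=16 ⇒ U
U: E=3, F=6, R=7, X=11 ⇒ E
E: F=5, R=8, X=12 ⇒ F
F: R=13, X=17 ⇒ R
R: X=6 ⇒ X
NN route H → V → U → E → F → R → X → H costs 48.
Optimal: H → V → F → E → R → X → U → H costs 42 (by enumerating all 360 distinct tours).
Excess = 48 − 42 = 6.

The nearest-neighbour route is 6 km longer than optimal.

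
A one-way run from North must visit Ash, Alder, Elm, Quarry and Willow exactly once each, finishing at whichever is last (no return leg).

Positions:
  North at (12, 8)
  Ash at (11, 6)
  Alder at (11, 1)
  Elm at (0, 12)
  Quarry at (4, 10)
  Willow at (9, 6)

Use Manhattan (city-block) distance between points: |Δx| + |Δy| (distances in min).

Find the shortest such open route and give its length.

There are 5! = 120 possible orderings.
North→Ash→Alder→Elm→Quarry→Willow: 3+5+22+6+9 = 45
North→Ash→Alder→Elm→Willow→Quarry: 3+5+22+15+9 = 54
North→Ash→Alder→Quarry→Elm→Willow: 3+5+16+6+15 = 45
North→Ash→Alder→Quarry→Willow→Elm: 3+5+16+9+15 = 48
North→Ash→Alder→Willow→Elm→Quarry: 3+5+7+15+6 = 36
North→Ash→Alder→Willow→Quarry→Elm: 3+5+7+9+6 = 30
North→Ash→Elm→Alder→Quarry→Willow: 3+17+22+16+9 = 67
North→Ash→Elm→Alder→Willow→Quarry: 3+17+22+7+9 = 58
North→Ash→Elm→Quarry→Alder→Willow: 3+17+6+16+7 = 49
North→Ash→Elm→Quarry→Willow→Alder: 3+17+6+9+7 = 42
North→Ash→Elm→Willow→Alder→Quarry: 3+17+15+7+16 = 58
North→Ash→Elm→Willow→Quarry→Alder: 3+17+15+9+16 = 60
North→Ash→Quarry→Alder→Elm→Willow: 3+11+16+22+15 = 67
North→Ash→Quarry→Alder→Willow→Elm: 3+11+16+7+15 = 52
… (106 more)
The minimum is 30.
One shortest path: North → Ash → Alder → Willow → Quarry → Elm.

Shortest open route: 30 min.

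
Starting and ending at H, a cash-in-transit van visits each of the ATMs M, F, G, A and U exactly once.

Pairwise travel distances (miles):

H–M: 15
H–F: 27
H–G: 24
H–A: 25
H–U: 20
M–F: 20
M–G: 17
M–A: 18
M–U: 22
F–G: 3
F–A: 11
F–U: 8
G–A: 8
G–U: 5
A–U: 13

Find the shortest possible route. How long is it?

With 5 stops there are 5!/2 = 60 distinct round trips (a route and its reverse cost the same).
H-M-F-G-A-U-H: 15+20+3+8+13+20 = 79
H-M-F-G-U-A-H: 15+20+3+5+13+25 = 81
H-M-F-A-G-U-H: 15+20+11+8+5+20 = 79
H-M-F-A-U-G-H: 15+20+11+13+5+24 = 88
H-M-F-U-G-A-H: 15+20+8+5+8+25 = 81
H-M-F-U-A-G-H: 15+20+8+13+8+24 = 88
H-M-G-F-A-U-H: 15+17+3+11+13+20 = 79
H-M-G-F-U-A-H: 15+17+3+8+13+25 = 81
H-M-G-A-F-U-H: 15+17+8+11+8+20 = 79
H-M-G-A-U-F-H: 15+17+8+13+8+27 = 88
H-M-G-U-F-A-H: 15+17+5+8+11+25 = 81
H-M-G-U-A-F-H: 15+17+5+13+11+27 = 88
H-M-A-F-G-U-H: 15+18+11+3+5+20 = 72
H-M-A-F-U-G-H: 15+18+11+8+5+24 = 81
… (46 more)
The minimum is 72.
One optimal route: H → M → A → F → G → U → H (or its reverse).

72 miles — the shortest possible round trip.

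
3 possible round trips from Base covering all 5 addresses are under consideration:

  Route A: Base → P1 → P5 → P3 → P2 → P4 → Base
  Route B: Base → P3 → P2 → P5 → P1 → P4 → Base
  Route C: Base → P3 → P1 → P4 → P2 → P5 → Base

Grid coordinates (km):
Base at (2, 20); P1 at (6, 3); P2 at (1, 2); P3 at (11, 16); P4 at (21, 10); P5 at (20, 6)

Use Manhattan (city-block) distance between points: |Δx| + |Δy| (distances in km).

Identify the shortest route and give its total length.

Route A: 21 + 17 + 19 + 24 + 28 + 29 = 138
Route B: 13 + 24 + 23 + 17 + 22 + 29 = 128
Route C: 13 + 18 + 22 + 28 + 23 + 32 = 136

Shortest is Route B, total 128 km.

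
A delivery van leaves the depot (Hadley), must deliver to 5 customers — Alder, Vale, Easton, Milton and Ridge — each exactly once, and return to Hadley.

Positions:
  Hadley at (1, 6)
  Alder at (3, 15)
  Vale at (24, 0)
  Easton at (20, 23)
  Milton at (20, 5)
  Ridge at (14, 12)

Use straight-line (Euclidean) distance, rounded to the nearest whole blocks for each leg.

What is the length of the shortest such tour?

Hadley→Alder→Vale→Easton→Milton→Ridge→Hadley: 9+26+23+18+9+14 = 99
Hadley→Alder→Vale→Easton→Ridge→Milton→Hadley: 9+26+23+13+9+19 = 99
Hadley→Alder→Vale→Milton→Easton→Ridge→Hadley: 9+26+6+18+13+14 = 86
Hadley→Alder→Vale→Milton→Ridge→Easton→Hadley: 9+26+6+9+13+25 = 88
Hadley→Alder→Vale→Ridge→Easton→Milton→Hadley: 9+26+16+13+18+19 = 101
Hadley→Alder→Vale→Ridge→Milton→Easton→Hadley: 9+26+16+9+18+25 = 103
Hadley→Alder→Easton→Vale→Milton→Ridge→Hadley: 9+19+23+6+9+14 = 80
Hadley→Alder→Easton→Vale→Ridge→Milton→Hadley: 9+19+23+16+9+19 = 95
Hadley→Alder→Easton→Milton→Vale→Ridge→Hadley: 9+19+18+6+16+14 = 82
Hadley→Alder→Easton→Milton→Ridge→Vale→Hadley: 9+19+18+9+16+24 = 95
Hadley→Alder→Easton→Ridge→Vale→Milton→Hadley: 9+19+13+16+6+19 = 82
Hadley→Alder→Easton→Ridge→Milton→Vale→Hadley: 9+19+13+9+6+24 = 80
Hadley→Alder→Milton→Vale→Easton→Ridge→Hadley: 9+20+6+23+13+14 = 85
Hadley→Alder→Milton→Vale→Ridge→Easton→Hadley: 9+20+6+16+13+25 = 89
… (46 more)
The minimum is 80.
One optimal route: Hadley → Alder → Easton → Vale → Milton → Ridge → Hadley (or its reverse).

80 blocks — the shortest possible round trip.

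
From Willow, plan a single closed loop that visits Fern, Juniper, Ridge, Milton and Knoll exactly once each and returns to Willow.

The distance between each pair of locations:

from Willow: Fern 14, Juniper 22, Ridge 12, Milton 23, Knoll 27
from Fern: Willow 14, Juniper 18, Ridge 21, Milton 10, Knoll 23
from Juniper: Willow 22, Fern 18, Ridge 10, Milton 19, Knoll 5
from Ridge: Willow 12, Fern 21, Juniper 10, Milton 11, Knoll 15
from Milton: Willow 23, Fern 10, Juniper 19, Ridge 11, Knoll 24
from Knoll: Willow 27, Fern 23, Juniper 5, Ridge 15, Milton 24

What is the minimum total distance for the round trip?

There are 60 distinct closed tours to check (reversals are equivalent).
Willow → Fern → Juniper → Ridge → Milton → Knoll → Willow: 14+18+10+11+24+27 = 104
Willow → Fern → Juniper → Ridge → Knoll → Milton → Willow: 14+18+10+15+24+23 = 104
Willow → Fern → Juniper → Milton → Ridge → Knoll → Willow: 14+18+19+11+15+27 = 104
Willow → Fern → Juniper → Milton → Knoll → Ridge → Willow: 14+18+19+24+15+12 = 102
Willow → Fern → Juniper → Knoll → Ridge → Milton → Willow: 14+18+5+15+11+23 = 86
Willow → Fern → Juniper → Knoll → Milton → Ridge → Willow: 14+18+5+24+11+12 = 84
Willow → Fern → Ridge → Juniper → Milton → Knoll → Willow: 14+21+10+19+24+27 = 115
Willow → Fern → Ridge → Juniper → Knoll → Milton → Willow: 14+21+10+5+24+23 = 97
Willow → Fern → Ridge → Milton → Juniper → Knoll → Willow: 14+21+11+19+5+27 = 97
Willow → Fern → Ridge → Milton → Knoll → Juniper → Willow: 14+21+11+24+5+22 = 97
Willow → Fern → Ridge → Knoll → Juniper → Milton → Willow: 14+21+15+5+19+23 = 97
Willow → Fern → Ridge → Knoll → Milton → Juniper → Willow: 14+21+15+24+19+22 = 115
Willow → Fern → Milton → Juniper → Ridge → Knoll → Willow: 14+10+19+10+15+27 = 95
Willow → Fern → Milton → Juniper → Knoll → Ridge → Willow: 14+10+19+5+15+12 = 75
… (46 more)
The minimum is 75.
One optimal route: Willow → Fern → Milton → Juniper → Knoll → Ridge → Willow (or its reverse).

75 — the shortest possible round trip.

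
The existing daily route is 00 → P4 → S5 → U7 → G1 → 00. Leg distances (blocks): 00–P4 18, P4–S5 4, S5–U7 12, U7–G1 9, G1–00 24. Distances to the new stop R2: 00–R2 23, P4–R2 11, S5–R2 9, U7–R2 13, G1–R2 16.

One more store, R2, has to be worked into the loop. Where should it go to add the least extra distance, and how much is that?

Minimum extra distance: 10 blocks, inserting R2 between S5 and U7.

Insertion cost between consecutive stops i–j is d(i,R2) + d(R2,j) − d(i,j):
  between 00 and P4: 23 + 11 − 18 = 16
  between P4 and S5: 11 + 9 − 4 = 16
  between S5 and U7: 9 + 13 − 12 = 10
  between U7 and G1: 13 + 16 − 9 = 20
  between G1 and 00: 16 + 23 − 24 = 15
Cheapest insertion is between S5 and U7, adding 10.
New total = 67 + 10 = 77.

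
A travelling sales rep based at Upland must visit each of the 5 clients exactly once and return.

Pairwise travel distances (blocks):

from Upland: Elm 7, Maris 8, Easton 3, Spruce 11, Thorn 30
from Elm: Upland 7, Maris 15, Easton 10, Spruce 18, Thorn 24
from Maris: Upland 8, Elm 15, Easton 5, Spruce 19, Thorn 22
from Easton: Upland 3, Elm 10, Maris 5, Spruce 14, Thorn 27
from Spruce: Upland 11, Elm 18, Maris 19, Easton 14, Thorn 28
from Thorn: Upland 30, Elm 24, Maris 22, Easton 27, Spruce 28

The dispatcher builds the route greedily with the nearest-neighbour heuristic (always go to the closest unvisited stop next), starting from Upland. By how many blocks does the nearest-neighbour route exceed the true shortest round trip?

16 blocks longer than the optimal tour.

From Upland: Easton=3, Elm=7, Maris=8, Spruce=11, Thorn=30 → choose Easton (3).
From Easton: Maris=5, Elm=10, Spruce=14, Thorn=27 → choose Maris (5).
From Maris: Elm=15, Spruce=19, Thorn=22 → choose Elm (15).
From Elm: Spruce=18, Thorn=24 → choose Spruce (18).
From Spruce: Thorn=28 → choose Thorn (28).
NN route Upland → Easton → Maris → Elm → Spruce → Thorn → Upland costs 99.
Optimal: Upland → Elm → Easton → Maris → Thorn → Spruce → Upland costs 83 (by enumerating all 60 distinct tours).
Excess = 99 − 83 = 16.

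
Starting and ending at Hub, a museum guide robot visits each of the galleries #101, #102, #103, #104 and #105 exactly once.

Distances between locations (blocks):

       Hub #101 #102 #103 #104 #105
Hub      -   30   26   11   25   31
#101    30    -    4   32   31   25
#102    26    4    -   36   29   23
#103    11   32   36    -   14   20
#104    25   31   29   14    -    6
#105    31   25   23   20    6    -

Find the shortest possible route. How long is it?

With 5 stops there are 5!/2 = 60 distinct round trips (a route and its reverse cost the same).
Hub-#101-#102-#103-#104-#105-Hub: 30+4+36+14+6+31 = 121
Hub-#101-#102-#103-#105-#104-Hub: 30+4+36+20+6+25 = 121
Hub-#101-#102-#104-#103-#105-Hub: 30+4+29+14+20+31 = 128
Hub-#101-#102-#104-#105-#103-Hub: 30+4+29+6+20+11 = 100
Hub-#101-#102-#105-#103-#104-Hub: 30+4+23+20+14+25 = 116
Hub-#101-#102-#105-#104-#103-Hub: 30+4+23+6+14+11 = 88
Hub-#101-#103-#102-#104-#105-Hub: 30+32+36+29+6+31 = 164
Hub-#101-#103-#102-#105-#104-Hub: 30+32+36+23+6+25 = 152
Hub-#101-#103-#104-#102-#105-Hub: 30+32+14+29+23+31 = 159
Hub-#101-#103-#104-#105-#102-Hub: 30+32+14+6+23+26 = 131
Hub-#101-#103-#105-#102-#104-Hub: 30+32+20+23+29+25 = 159
Hub-#101-#103-#105-#104-#102-Hub: 30+32+20+6+29+26 = 143
Hub-#101-#104-#102-#103-#105-Hub: 30+31+29+36+20+31 = 177
Hub-#101-#104-#102-#105-#103-Hub: 30+31+29+23+20+11 = 144
… (46 more)
Hub-#102-#101-#105-#104-#103-Hub: 26+4+25+6+14+11 = 86  ← best
The minimum is 86.
One optimal route: Hub → #102 → #101 → #105 → #104 → #103 → Hub (or its reverse).

Minimum total distance: 86 blocks.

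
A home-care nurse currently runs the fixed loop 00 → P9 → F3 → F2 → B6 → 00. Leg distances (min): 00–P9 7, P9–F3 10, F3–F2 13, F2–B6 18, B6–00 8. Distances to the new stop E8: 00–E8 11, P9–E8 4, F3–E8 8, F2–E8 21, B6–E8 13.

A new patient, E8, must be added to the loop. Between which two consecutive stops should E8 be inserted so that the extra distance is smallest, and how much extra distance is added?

Insertion cost between consecutive stops i–j is d(i,E8) + d(E8,j) − d(i,j):
  between 00 and P9: 11 + 4 − 7 = 8
  between P9 and F3: 4 + 8 − 10 = 2
  between F3 and F2: 8 + 21 − 13 = 16
  between F2 and B6: 21 + 13 − 18 = 16
  between B6 and 00: 13 + 11 − 8 = 16
Cheapest insertion is between P9 and F3, adding 2.
New total = 56 + 2 = 58.

Minimum extra distance: 2 min, inserting E8 between P9 and F3.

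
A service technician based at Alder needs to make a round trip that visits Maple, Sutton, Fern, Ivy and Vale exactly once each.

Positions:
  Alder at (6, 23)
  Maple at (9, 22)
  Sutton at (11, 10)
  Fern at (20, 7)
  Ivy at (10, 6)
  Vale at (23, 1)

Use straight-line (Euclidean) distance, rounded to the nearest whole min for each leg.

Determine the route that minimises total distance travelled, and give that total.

With 5 stops there are 5!/2 = 60 distinct round trips (a route and its reverse cost the same).
Alder→Maple→Sutton→Fern→Ivy→Vale→Alder: 3+12+9+10+14+28 = 76
Alder→Maple→Sutton→Fern→Vale→Ivy→Alder: 3+12+9+7+14+17 = 62
Alder→Maple→Sutton→Ivy→Fern→Vale→Alder: 3+12+4+10+7+28 = 64
Alder→Maple→Sutton→Ivy→Vale→Fern→Alder: 3+12+4+14+7+21 = 61
Alder→Maple→Sutton→Vale→Fern→Ivy→Alder: 3+12+15+7+10+17 = 64
Alder→Maple→Sutton→Vale→Ivy→Fern→Alder: 3+12+15+14+10+21 = 75
Alder→Maple→Fern→Sutton→Ivy→Vale→Alder: 3+19+9+4+14+28 = 77
Alder→Maple→Fern→Sutton→Vale→Ivy→Alder: 3+19+9+15+14+17 = 77
Alder→Maple→Fern→Ivy→Sutton→Vale→Alder: 3+19+10+4+15+28 = 79
Alder→Maple→Fern→Ivy→Vale→Sutton→Alder: 3+19+10+14+15+14 = 75
Alder→Maple→Fern→Vale→Sutton→Ivy→Alder: 3+19+7+15+4+17 = 65
Alder→Maple→Fern→Vale→Ivy→Sutton→Alder: 3+19+7+14+4+14 = 61
Alder→Maple→Ivy→Sutton→Fern→Vale→Alder: 3+16+4+9+7+28 = 67
Alder→Maple→Ivy→Sutton→Vale→Fern→Alder: 3+16+4+15+7+21 = 66
… (46 more)
The minimum is 61.
One optimal route: Alder → Maple → Sutton → Ivy → Vale → Fern → Alder (or its reverse).

61 min — the shortest possible round trip.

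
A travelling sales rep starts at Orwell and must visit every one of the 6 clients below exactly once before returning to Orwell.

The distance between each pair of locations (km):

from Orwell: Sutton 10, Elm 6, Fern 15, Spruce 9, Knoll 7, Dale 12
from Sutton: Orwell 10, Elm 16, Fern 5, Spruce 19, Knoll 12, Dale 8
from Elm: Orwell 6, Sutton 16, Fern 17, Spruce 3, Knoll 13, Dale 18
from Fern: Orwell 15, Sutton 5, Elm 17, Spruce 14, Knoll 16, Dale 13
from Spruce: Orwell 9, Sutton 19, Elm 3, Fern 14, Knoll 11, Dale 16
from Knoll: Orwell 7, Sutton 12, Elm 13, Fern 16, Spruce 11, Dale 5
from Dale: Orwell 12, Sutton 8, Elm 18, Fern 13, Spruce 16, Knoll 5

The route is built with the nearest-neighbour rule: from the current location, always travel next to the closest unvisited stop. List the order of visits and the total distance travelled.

Nearest-neighbour total = 53 km; route Orwell → Elm → Spruce → Knoll → Dale → Sutton → Fern → Orwell.

Orwell → [Elm:6 / Knoll:7 / Spruce:9 / Sutton:10 / Dale:12 / Fern:15] → Elm (6)
Elm → [Spruce:3 / Knoll:13 / Sutton:16 / Fern:17 / Dale:18] → Spruce (3)
Spruce → [Knoll:11 / Fern:14 / Dale:16 / Sutton:19] → Knoll (11)
Knoll → [Dale:5 / Sutton:12 / Fern:16] → Dale (5)
Dale → [Sutton:8 / Fern:13] → Sutton (8)
Sutton → [Fern:5] → Fern (5)
Return Fern→Orwell: 15.
Total = 6 + 3 + 11 + 5 + 8 + 5 + 15 = 53.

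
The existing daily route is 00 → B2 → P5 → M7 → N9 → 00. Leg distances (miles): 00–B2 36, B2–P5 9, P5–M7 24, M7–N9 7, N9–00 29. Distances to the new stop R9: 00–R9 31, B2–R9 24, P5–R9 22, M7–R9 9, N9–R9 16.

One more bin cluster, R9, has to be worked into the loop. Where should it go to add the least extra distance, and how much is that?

Insertion cost between consecutive stops i–j is d(i,R9) + d(R9,j) − d(i,j):
  between 00 and B2: 31 + 24 − 36 = 19
  between B2 and P5: 24 + 22 − 9 = 37
  between P5 and M7: 22 + 9 − 24 = 7
  between M7 and N9: 9 + 16 − 7 = 18
  between N9 and 00: 16 + 31 − 29 = 18
Cheapest insertion is between P5 and M7, adding 7.
New total = 105 + 7 = 112.

+7 miles — insert R9 between P5 and M7.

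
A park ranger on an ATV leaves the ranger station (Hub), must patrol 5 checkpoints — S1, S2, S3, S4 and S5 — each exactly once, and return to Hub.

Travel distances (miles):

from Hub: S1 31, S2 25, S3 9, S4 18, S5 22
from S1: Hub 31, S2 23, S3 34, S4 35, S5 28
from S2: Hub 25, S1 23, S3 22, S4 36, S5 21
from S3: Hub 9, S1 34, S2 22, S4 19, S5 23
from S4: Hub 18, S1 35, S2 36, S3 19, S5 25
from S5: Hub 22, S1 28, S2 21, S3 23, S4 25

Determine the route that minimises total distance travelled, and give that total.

125 miles — the shortest possible round trip.

Hub→S1→S2→S3→S4→S5→Hub: 31+23+22+19+25+22 = 142
Hub→S1→S2→S3→S5→S4→Hub: 31+23+22+23+25+18 = 142
Hub→S1→S2→S4→S3→S5→Hub: 31+23+36+19+23+22 = 154
Hub→S1→S2→S4→S5→S3→Hub: 31+23+36+25+23+9 = 147
Hub→S1→S2→S5→S3→S4→Hub: 31+23+21+23+19+18 = 135
Hub→S1→S2→S5→S4→S3→Hub: 31+23+21+25+19+9 = 128
Hub→S1→S3→S2→S4→S5→Hub: 31+34+22+36+25+22 = 170
Hub→S1→S3→S2→S5→S4→Hub: 31+34+22+21+25+18 = 151
Hub→S1→S3→S4→S2→S5→Hub: 31+34+19+36+21+22 = 163
Hub→S1→S3→S4→S5→S2→Hub: 31+34+19+25+21+25 = 155
Hub→S1→S3→S5→S2→S4→Hub: 31+34+23+21+36+18 = 163
Hub→S1→S3→S5→S4→S2→Hub: 31+34+23+25+36+25 = 174
Hub→S1→S4→S2→S3→S5→Hub: 31+35+36+22+23+22 = 169
Hub→S1→S4→S2→S5→S3→Hub: 31+35+36+21+23+9 = 155
… (46 more)
Hub→S3→S2→S1→S5→S4→Hub: 9+22+23+28+25+18 = 125  ← best
The minimum is 125.
One optimal route: Hub → S3 → S2 → S1 → S5 → S4 → Hub (or its reverse).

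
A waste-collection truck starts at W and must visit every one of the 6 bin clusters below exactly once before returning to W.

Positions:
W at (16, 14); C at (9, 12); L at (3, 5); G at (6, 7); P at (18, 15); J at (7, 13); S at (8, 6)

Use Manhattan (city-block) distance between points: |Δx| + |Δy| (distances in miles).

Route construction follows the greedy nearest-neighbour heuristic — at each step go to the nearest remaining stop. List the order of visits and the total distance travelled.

56 miles along W → P → C → J → G → S → L → W.

At W the remaining stops are P 3, C 9, J 10, S 16, G 17, L 22; go to P.
At P the remaining stops are C 12, J 13, S 19, G 20, L 25; go to C.
At C the remaining stops are J 3, S 7, G 8, L 13; go to J.
At J the remaining stops are G 7, S 8, L 12; go to G.
At G the remaining stops are S 3, L 5; go to S.
At S the remaining stops are L 6; go to L.
Return L→W: 22.
Total = 3 + 12 + 3 + 7 + 3 + 6 + 22 = 56.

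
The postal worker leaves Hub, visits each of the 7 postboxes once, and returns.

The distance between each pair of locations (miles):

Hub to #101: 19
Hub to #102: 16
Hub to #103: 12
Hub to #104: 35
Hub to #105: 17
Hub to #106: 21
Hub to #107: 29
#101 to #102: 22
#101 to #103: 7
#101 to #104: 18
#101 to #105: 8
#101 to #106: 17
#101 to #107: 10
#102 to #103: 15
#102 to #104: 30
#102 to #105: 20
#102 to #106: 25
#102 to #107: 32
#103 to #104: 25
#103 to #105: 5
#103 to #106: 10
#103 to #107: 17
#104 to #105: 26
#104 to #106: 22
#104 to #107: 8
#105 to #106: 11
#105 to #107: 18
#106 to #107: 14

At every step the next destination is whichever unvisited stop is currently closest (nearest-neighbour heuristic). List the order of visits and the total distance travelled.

Hub → [#103:12 / #102:16 / #105:17 / #101:19 / #106:21 / #107:29 / #104:35] → #103 (12)
#103 → [#105:5 / #101:7 / #106:10 / #102:15 / #107:17 / #104:25] → #105 (5)
#105 → [#101:8 / #106:11 / #107:18 / #102:20 / #104:26] → #101 (8)
#101 → [#107:10 / #106:17 / #104:18 / #102:22] → #107 (10)
#107 → [#104:8 / #106:14 / #102:32] → #104 (8)
#104 → [#106:22 / #102:30] → #106 (22)
#106 → [#102:25] → #102 (25)
Return #102→Hub: 16.
Total = 12 + 5 + 8 + 10 + 8 + 22 + 25 + 16 = 106.

Total distance 106 miles via the nearest-neighbour route Hub → #103 → #105 → #101 → #107 → #104 → #106 → #102 → Hub.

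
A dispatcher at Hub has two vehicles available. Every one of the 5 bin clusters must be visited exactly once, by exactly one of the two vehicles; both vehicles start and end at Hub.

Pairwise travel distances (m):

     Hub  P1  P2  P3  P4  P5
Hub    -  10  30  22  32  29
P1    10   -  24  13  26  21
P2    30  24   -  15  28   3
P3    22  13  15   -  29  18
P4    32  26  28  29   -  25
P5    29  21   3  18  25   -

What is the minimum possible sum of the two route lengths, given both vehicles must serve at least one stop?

There are 2^4 − 1 = 15 ways to divide the 5 stops into two non-empty groups. For each, the best each vehicle can do is its own shortest tour through its group:
  {P1} + {P2, P3, P4, P5}: 20 + 97 = 117
  {P2} + {P1, P3, P4, P5}: 60 + 98 = 158
  {P1, P2} + {P3, P4, P5}: 64 + 97 = 161
  {P3} + {P1, P2, P4, P5}: 44 + 94 = 138
  {P1, P3} + {P2, P4, P5}: 45 + 90 = 135
  {P2, P3} + {P1, P4, P5}: 67 + 88 = 155
  … (15 splits in total)
Best: vehicle 1 Hub → P1 → Hub = 20; vehicle 2 Hub → P3 → P2 → P5 → P4 → Hub = 97; combined 117.

Minimum combined distance: 117 m.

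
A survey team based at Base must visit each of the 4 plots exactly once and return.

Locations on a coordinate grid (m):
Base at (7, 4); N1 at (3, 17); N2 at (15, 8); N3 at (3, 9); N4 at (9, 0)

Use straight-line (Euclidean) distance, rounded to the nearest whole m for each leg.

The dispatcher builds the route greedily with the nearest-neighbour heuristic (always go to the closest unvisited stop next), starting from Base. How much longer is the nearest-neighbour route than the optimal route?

Excess over optimum: 5 m.

From Base: N4=4, N3=6, N2=9, N1=14 → choose N4 (4).
From N4: N2=10, N3=11, N1=18 → choose N2 (10).
From N2: N3=12, N1=15 → choose N3 (12).
From N3: N1=8 → choose N1 (8).
NN route Base → N4 → N2 → N3 → N1 → Base costs 48.
Optimal: Base → N3 → N1 → N2 → N4 → Base costs 43 (by enumerating all 12 distinct tours).
Excess = 48 − 43 = 5.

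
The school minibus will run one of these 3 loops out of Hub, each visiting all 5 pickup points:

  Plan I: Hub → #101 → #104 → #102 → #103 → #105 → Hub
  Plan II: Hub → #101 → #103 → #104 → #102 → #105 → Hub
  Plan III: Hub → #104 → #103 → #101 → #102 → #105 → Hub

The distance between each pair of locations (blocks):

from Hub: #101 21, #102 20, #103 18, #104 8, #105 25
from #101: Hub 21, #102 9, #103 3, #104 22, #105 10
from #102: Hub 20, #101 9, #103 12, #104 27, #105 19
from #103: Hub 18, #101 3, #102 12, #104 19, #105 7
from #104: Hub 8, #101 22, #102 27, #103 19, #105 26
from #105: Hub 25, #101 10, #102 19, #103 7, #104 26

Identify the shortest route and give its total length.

83 blocks — Plan III is the shortest.

Plan I: 21 + 22 + 27 + 12 + 7 + 25 = 114
Plan II: 21 + 3 + 19 + 27 + 19 + 25 = 114
Plan III: 8 + 19 + 3 + 9 + 19 + 25 = 83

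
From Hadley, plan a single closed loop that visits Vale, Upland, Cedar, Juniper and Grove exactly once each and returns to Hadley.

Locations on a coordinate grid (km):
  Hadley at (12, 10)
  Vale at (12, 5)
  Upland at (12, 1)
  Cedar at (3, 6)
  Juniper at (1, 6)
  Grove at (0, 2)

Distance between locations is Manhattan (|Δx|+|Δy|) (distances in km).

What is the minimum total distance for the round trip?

Hadley - Vale - Upland - Cedar - Juniper - Grove - Hadley: 5+4+14+2+5+20 = 50
Hadley - Vale - Upland - Cedar - Grove - Juniper - Hadley: 5+4+14+7+5+15 = 50
Hadley - Vale - Upland - Juniper - Cedar - Grove - Hadley: 5+4+16+2+7+20 = 54
Hadley - Vale - Upland - Juniper - Grove - Cedar - Hadley: 5+4+16+5+7+13 = 50
Hadley - Vale - Upland - Grove - Cedar - Juniper - Hadley: 5+4+13+7+2+15 = 46
Hadley - Vale - Upland - Grove - Juniper - Cedar - Hadley: 5+4+13+5+2+13 = 42
Hadley - Vale - Cedar - Upland - Juniper - Grove - Hadley: 5+10+14+16+5+20 = 70
Hadley - Vale - Cedar - Upland - Grove - Juniper - Hadley: 5+10+14+13+5+15 = 62
Hadley - Vale - Cedar - Juniper - Upland - Grove - Hadley: 5+10+2+16+13+20 = 66
Hadley - Vale - Cedar - Juniper - Grove - Upland - Hadley: 5+10+2+5+13+9 = 44
Hadley - Vale - Cedar - Grove - Upland - Juniper - Hadley: 5+10+7+13+16+15 = 66
Hadley - Vale - Cedar - Grove - Juniper - Upland - Hadley: 5+10+7+5+16+9 = 52
Hadley - Vale - Juniper - Upland - Cedar - Grove - Hadley: 5+12+16+14+7+20 = 74
Hadley - Vale - Juniper - Upland - Grove - Cedar - Hadley: 5+12+16+13+7+13 = 66
… (46 more)
The minimum is 42.
One optimal route: Hadley → Vale → Upland → Grove → Juniper → Cedar → Hadley (or its reverse).

Shortest round trip = 42 km.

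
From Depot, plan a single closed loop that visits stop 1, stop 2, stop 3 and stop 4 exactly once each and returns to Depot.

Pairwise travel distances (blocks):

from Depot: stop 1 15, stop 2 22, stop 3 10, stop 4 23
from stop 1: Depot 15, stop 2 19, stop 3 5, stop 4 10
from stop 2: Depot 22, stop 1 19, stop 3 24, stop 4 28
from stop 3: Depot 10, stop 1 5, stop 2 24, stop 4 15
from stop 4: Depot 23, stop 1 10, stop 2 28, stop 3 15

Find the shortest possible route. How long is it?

Minimum total distance: 75 blocks.

With 4 stops there are 4!/2 = 12 distinct round trips (a route and its reverse cost the same).
Depot - stop 1 - stop 2 - stop 3 - stop 4 - Depot: 15+19+24+15+23 = 96
Depot - stop 1 - stop 2 - stop 4 - stop 3 - Depot: 15+19+28+15+10 = 87
Depot - stop 1 - stop 3 - stop 2 - stop 4 - Depot: 15+5+24+28+23 = 95
Depot - stop 1 - stop 3 - stop 4 - stop 2 - Depot: 15+5+15+28+22 = 85
Depot - stop 1 - stop 4 - stop 2 - stop 3 - Depot: 15+10+28+24+10 = 87
Depot - stop 1 - stop 4 - stop 3 - stop 2 - Depot: 15+10+15+24+22 = 86
Depot - stop 2 - stop 1 - stop 3 - stop 4 - Depot: 22+19+5+15+23 = 84
Depot - stop 2 - stop 1 - stop 4 - stop 3 - Depot: 22+19+10+15+10 = 76
Depot - stop 2 - stop 3 - stop 1 - stop 4 - Depot: 22+24+5+10+23 = 84
Depot - stop 2 - stop 4 - stop 1 - stop 3 - Depot: 22+28+10+5+10 = 75
Depot - stop 3 - stop 1 - stop 2 - stop 4 - Depot: 10+5+19+28+23 = 85
Depot - stop 3 - stop 2 - stop 1 - stop 4 - Depot: 10+24+19+10+23 = 86
The minimum is 75.
One optimal route: Depot → stop 2 → stop 4 → stop 1 → stop 3 → Depot (or its reverse).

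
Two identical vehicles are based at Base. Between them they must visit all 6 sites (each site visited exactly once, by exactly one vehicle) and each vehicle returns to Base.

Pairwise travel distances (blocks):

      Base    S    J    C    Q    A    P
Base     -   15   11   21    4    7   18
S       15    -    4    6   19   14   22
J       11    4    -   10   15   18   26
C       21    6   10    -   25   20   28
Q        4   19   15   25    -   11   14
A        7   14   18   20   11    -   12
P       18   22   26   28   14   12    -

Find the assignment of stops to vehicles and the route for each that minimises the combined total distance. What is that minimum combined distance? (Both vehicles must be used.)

76 blocks — the smallest possible combined total.

Check every non-empty split of the stops between the two vehicles; for each half take its own optimal tour:
  {S} + {J, C, Q, A, P}: 30 + 71 = 101
  {J} + {S, C, Q, A, P}: 22 + 71 = 93
  {S, J} + {C, Q, A, P}: 30 + 71 = 101
  {C} + {S, J, Q, A, P}: 42 + 59 = 101
  {S, C} + {J, Q, A, P}: 42 + 59 = 101
  {J, C} + {S, Q, A, P}: 42 + 59 = 101
  … (31 splits in total)
  {Q} + {S, J, C, A, P}: 8 + 68 = 76  ← best
Best: vehicle 1 Base → Q → Base = 8; vehicle 2 Base → J → S → C → P → A → Base = 68; combined 76.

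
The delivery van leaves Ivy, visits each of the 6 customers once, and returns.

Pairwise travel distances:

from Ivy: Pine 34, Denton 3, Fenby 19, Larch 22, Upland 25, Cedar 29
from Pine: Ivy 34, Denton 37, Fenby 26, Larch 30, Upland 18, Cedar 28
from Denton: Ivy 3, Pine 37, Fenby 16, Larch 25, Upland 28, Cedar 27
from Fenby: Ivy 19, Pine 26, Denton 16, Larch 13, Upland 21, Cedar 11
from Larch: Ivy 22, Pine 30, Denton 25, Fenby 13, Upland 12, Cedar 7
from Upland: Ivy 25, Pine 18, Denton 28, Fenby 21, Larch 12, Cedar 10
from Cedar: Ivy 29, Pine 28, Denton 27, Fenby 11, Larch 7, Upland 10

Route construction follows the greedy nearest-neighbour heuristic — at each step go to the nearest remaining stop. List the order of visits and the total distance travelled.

101 along Ivy → Denton → Fenby → Cedar → Larch → Upland → Pine → Ivy.

At Ivy the remaining stops are Denton 3, Fenby 19, Larch 22, Upland 25, Cedar 29, Pine 34; go to Denton.
At Denton the remaining stops are Fenby 16, Larch 25, Cedar 27, Upland 28, Pine 37; go to Fenby.
At Fenby the remaining stops are Cedar 11, Larch 13, Upland 21, Pine 26; go to Cedar.
At Cedar the remaining stops are Larch 7, Upland 10, Pine 28; go to Larch.
At Larch the remaining stops are Upland 12, Pine 30; go to Upland.
At Upland the remaining stops are Pine 18; go to Pine.
Return Pine→Ivy: 34.
Total = 3 + 16 + 11 + 7 + 12 + 18 + 34 = 101.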